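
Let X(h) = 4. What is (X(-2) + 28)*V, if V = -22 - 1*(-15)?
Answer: -224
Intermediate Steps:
V = -7 (V = -22 + 15 = -7)
(X(-2) + 28)*V = (4 + 28)*(-7) = 32*(-7) = -224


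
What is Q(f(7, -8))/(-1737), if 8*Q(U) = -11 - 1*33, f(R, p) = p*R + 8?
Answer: 11/3474 ≈ 0.0031664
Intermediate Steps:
f(R, p) = 8 + R*p (f(R, p) = R*p + 8 = 8 + R*p)
Q(U) = -11/2 (Q(U) = (-11 - 1*33)/8 = (-11 - 33)/8 = (⅛)*(-44) = -11/2)
Q(f(7, -8))/(-1737) = -11/2/(-1737) = -11/2*(-1/1737) = 11/3474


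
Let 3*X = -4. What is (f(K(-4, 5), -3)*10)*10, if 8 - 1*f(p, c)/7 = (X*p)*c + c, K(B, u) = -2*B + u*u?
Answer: -84700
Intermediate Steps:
X = -4/3 (X = (1/3)*(-4) = -4/3 ≈ -1.3333)
K(B, u) = u**2 - 2*B (K(B, u) = -2*B + u**2 = u**2 - 2*B)
f(p, c) = 56 - 7*c + 28*c*p/3 (f(p, c) = 56 - 7*((-4*p/3)*c + c) = 56 - 7*(-4*c*p/3 + c) = 56 - 7*(c - 4*c*p/3) = 56 + (-7*c + 28*c*p/3) = 56 - 7*c + 28*c*p/3)
(f(K(-4, 5), -3)*10)*10 = ((56 - 7*(-3) + (28/3)*(-3)*(5**2 - 2*(-4)))*10)*10 = ((56 + 21 + (28/3)*(-3)*(25 + 8))*10)*10 = ((56 + 21 + (28/3)*(-3)*33)*10)*10 = ((56 + 21 - 924)*10)*10 = -847*10*10 = -8470*10 = -84700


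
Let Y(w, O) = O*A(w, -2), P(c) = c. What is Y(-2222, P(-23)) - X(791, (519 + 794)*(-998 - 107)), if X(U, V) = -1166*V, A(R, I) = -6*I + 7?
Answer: -1691709027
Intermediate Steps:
A(R, I) = 7 - 6*I
Y(w, O) = 19*O (Y(w, O) = O*(7 - 6*(-2)) = O*(7 + 12) = O*19 = 19*O)
Y(-2222, P(-23)) - X(791, (519 + 794)*(-998 - 107)) = 19*(-23) - (-1166)*(519 + 794)*(-998 - 107) = -437 - (-1166)*1313*(-1105) = -437 - (-1166)*(-1450865) = -437 - 1*1691708590 = -437 - 1691708590 = -1691709027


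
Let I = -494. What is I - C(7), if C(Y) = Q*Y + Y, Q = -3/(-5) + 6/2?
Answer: -2631/5 ≈ -526.20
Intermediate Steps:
Q = 18/5 (Q = -3*(-1/5) + 6*(1/2) = 3/5 + 3 = 18/5 ≈ 3.6000)
C(Y) = 23*Y/5 (C(Y) = 18*Y/5 + Y = 23*Y/5)
I - C(7) = -494 - 23*7/5 = -494 - 1*161/5 = -494 - 161/5 = -2631/5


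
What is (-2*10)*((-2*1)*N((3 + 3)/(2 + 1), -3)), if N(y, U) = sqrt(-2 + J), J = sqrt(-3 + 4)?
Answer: 40*I ≈ 40.0*I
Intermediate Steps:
J = 1 (J = sqrt(1) = 1)
N(y, U) = I (N(y, U) = sqrt(-2 + 1) = sqrt(-1) = I)
(-2*10)*((-2*1)*N((3 + 3)/(2 + 1), -3)) = (-2*10)*((-2*1)*I) = -(-40)*I = 40*I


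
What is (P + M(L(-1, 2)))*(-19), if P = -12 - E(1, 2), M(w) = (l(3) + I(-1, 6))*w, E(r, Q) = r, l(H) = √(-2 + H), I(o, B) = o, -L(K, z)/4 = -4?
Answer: 247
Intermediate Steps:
L(K, z) = 16 (L(K, z) = -4*(-4) = 16)
M(w) = 0 (M(w) = (√(-2 + 3) - 1)*w = (√1 - 1)*w = (1 - 1)*w = 0*w = 0)
P = -13 (P = -12 - 1*1 = -12 - 1 = -13)
(P + M(L(-1, 2)))*(-19) = (-13 + 0)*(-19) = -13*(-19) = 247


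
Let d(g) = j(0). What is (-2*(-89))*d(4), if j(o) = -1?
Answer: -178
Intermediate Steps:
d(g) = -1
(-2*(-89))*d(4) = -2*(-89)*(-1) = 178*(-1) = -178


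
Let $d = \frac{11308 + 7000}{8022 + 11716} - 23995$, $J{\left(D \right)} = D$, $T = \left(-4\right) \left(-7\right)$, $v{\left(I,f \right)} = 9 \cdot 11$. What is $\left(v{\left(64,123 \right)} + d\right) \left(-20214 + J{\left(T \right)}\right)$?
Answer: $\frac{4760272007420}{9869} \approx 4.8235 \cdot 10^{8}$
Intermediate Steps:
$v{\left(I,f \right)} = 99$
$T = 28$
$d = - \frac{236797501}{9869}$ ($d = \frac{18308}{19738} - 23995 = 18308 \cdot \frac{1}{19738} - 23995 = \frac{9154}{9869} - 23995 = - \frac{236797501}{9869} \approx -23994.0$)
$\left(v{\left(64,123 \right)} + d\right) \left(-20214 + J{\left(T \right)}\right) = \left(99 - \frac{236797501}{9869}\right) \left(-20214 + 28\right) = \left(- \frac{235820470}{9869}\right) \left(-20186\right) = \frac{4760272007420}{9869}$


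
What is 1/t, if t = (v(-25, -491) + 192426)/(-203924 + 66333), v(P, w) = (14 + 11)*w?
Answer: -137591/180151 ≈ -0.76375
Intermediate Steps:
v(P, w) = 25*w
t = -180151/137591 (t = (25*(-491) + 192426)/(-203924 + 66333) = (-12275 + 192426)/(-137591) = 180151*(-1/137591) = -180151/137591 ≈ -1.3093)
1/t = 1/(-180151/137591) = -137591/180151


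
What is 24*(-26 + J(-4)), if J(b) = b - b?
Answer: -624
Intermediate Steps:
J(b) = 0
24*(-26 + J(-4)) = 24*(-26 + 0) = 24*(-26) = -624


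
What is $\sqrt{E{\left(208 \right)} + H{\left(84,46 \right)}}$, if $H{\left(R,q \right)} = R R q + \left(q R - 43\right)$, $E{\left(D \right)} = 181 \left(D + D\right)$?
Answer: $\sqrt{403693} \approx 635.37$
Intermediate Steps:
$E{\left(D \right)} = 362 D$ ($E{\left(D \right)} = 181 \cdot 2 D = 362 D$)
$H{\left(R,q \right)} = -43 + R q + q R^{2}$ ($H{\left(R,q \right)} = R^{2} q + \left(R q - 43\right) = q R^{2} + \left(-43 + R q\right) = -43 + R q + q R^{2}$)
$\sqrt{E{\left(208 \right)} + H{\left(84,46 \right)}} = \sqrt{362 \cdot 208 + \left(-43 + 84 \cdot 46 + 46 \cdot 84^{2}\right)} = \sqrt{75296 + \left(-43 + 3864 + 46 \cdot 7056\right)} = \sqrt{75296 + \left(-43 + 3864 + 324576\right)} = \sqrt{75296 + 328397} = \sqrt{403693}$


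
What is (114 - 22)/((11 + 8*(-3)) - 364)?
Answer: -92/377 ≈ -0.24403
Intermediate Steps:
(114 - 22)/((11 + 8*(-3)) - 364) = 92/((11 - 24) - 364) = 92/(-13 - 364) = 92/(-377) = 92*(-1/377) = -92/377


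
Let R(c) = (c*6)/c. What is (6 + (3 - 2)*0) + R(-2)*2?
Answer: 18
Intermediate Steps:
R(c) = 6 (R(c) = (6*c)/c = 6)
(6 + (3 - 2)*0) + R(-2)*2 = (6 + (3 - 2)*0) + 6*2 = (6 + 1*0) + 12 = (6 + 0) + 12 = 6 + 12 = 18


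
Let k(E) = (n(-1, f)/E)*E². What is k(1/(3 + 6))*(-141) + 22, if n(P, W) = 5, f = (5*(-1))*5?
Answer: -169/3 ≈ -56.333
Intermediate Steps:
f = -25 (f = -5*5 = -25)
k(E) = 5*E (k(E) = (5/E)*E² = 5*E)
k(1/(3 + 6))*(-141) + 22 = (5/(3 + 6))*(-141) + 22 = (5/9)*(-141) + 22 = -235/3 + 22 = -169/3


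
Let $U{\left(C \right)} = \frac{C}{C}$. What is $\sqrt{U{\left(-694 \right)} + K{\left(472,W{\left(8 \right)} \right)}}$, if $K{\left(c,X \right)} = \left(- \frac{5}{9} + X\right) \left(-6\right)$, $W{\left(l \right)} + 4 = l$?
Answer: $\frac{i \sqrt{177}}{3} \approx 4.4347 i$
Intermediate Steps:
$W{\left(l \right)} = -4 + l$
$U{\left(C \right)} = 1$
$K{\left(c,X \right)} = \frac{10}{3} - 6 X$ ($K{\left(c,X \right)} = \left(\left(-5\right) \frac{1}{9} + X\right) \left(-6\right) = \left(- \frac{5}{9} + X\right) \left(-6\right) = \frac{10}{3} - 6 X$)
$\sqrt{U{\left(-694 \right)} + K{\left(472,W{\left(8 \right)} \right)}} = \sqrt{1 + \left(\frac{10}{3} - 6 \left(-4 + 8\right)\right)} = \sqrt{1 + \left(\frac{10}{3} - 24\right)} = \sqrt{1 - \frac{62}{3}} = \sqrt{- \frac{59}{3}} = \frac{i \sqrt{177}}{3}$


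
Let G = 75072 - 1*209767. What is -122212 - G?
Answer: 12483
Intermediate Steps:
G = -134695 (G = 75072 - 209767 = -134695)
-122212 - G = -122212 - 1*(-134695) = -122212 + 134695 = 12483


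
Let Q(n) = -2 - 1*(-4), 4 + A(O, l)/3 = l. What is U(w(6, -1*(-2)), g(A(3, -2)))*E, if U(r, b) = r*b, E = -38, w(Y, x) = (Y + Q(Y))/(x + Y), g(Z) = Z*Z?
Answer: -12312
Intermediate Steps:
A(O, l) = -12 + 3*l
Q(n) = 2 (Q(n) = -2 + 4 = 2)
g(Z) = Z²
w(Y, x) = (2 + Y)/(Y + x) (w(Y, x) = (Y + 2)/(x + Y) = (2 + Y)/(Y + x))
U(r, b) = b*r
U(w(6, -1*(-2)), g(A(3, -2)))*E = ((-12 + 3*(-2))²*((2 + 6)/(6 - 1*(-2))))*(-38) = ((-12 - 6)²*(8/(6 + 2)))*(-38) = ((-18)²*(8/8))*(-38) = (324*((⅛)*8))*(-38) = (324*1)*(-38) = 324*(-38) = -12312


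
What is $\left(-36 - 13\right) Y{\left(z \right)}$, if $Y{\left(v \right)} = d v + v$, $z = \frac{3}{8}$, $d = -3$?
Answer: $\frac{147}{4} \approx 36.75$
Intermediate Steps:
$z = \frac{3}{8}$ ($z = 3 \cdot \frac{1}{8} = \frac{3}{8} \approx 0.375$)
$Y{\left(v \right)} = - 2 v$ ($Y{\left(v \right)} = - 3 v + v = - 2 v$)
$\left(-36 - 13\right) Y{\left(z \right)} = \left(-36 - 13\right) \left(\left(-2\right) \frac{3}{8}\right) = \left(-49\right) \left(- \frac{3}{4}\right) = \frac{147}{4}$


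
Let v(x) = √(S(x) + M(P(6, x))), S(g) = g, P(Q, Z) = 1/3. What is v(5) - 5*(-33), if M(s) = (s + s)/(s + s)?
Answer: 165 + √6 ≈ 167.45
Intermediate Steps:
P(Q, Z) = ⅓
M(s) = 1 (M(s) = (2*s)/((2*s)) = (2*s)*(1/(2*s)) = 1)
v(x) = √(1 + x) (v(x) = √(x + 1) = √(1 + x))
v(5) - 5*(-33) = √(1 + 5) - 5*(-33) = √6 + 165 = 165 + √6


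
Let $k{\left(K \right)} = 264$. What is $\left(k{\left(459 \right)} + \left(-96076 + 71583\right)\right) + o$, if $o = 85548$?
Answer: $61319$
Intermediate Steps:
$\left(k{\left(459 \right)} + \left(-96076 + 71583\right)\right) + o = \left(264 + \left(-96076 + 71583\right)\right) + 85548 = \left(264 - 24493\right) + 85548 = -24229 + 85548 = 61319$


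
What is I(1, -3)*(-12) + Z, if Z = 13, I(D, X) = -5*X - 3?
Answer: -131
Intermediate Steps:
I(D, X) = -3 - 5*X
I(1, -3)*(-12) + Z = (-3 - 5*(-3))*(-12) + 13 = (-3 + 15)*(-12) + 13 = 12*(-12) + 13 = -144 + 13 = -131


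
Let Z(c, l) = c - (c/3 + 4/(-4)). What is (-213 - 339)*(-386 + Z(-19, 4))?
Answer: 219512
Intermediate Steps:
Z(c, l) = 1 + 2*c/3 (Z(c, l) = c - (c*(1/3) + 4*(-1/4)) = c - (c/3 - 1) = c - (-1 + c/3) = c + (1 - c/3) = 1 + 2*c/3)
(-213 - 339)*(-386 + Z(-19, 4)) = (-213 - 339)*(-386 + (1 + (2/3)*(-19))) = -552*(-386 + (1 - 38/3)) = -552*(-386 - 35/3) = -552*(-1193/3) = 219512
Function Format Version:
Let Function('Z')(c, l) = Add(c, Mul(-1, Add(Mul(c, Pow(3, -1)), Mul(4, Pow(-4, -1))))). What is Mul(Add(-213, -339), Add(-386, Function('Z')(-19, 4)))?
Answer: 219512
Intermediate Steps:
Function('Z')(c, l) = Add(1, Mul(Rational(2, 3), c)) (Function('Z')(c, l) = Add(c, Mul(-1, Add(Mul(c, Rational(1, 3)), Mul(4, Rational(-1, 4))))) = Add(c, Mul(-1, Add(Mul(Rational(1, 3), c), -1))) = Add(c, Mul(-1, Add(-1, Mul(Rational(1, 3), c)))) = Add(c, Add(1, Mul(Rational(-1, 3), c))) = Add(1, Mul(Rational(2, 3), c)))
Mul(Add(-213, -339), Add(-386, Function('Z')(-19, 4))) = Mul(Add(-213, -339), Add(-386, Add(1, Mul(Rational(2, 3), -19)))) = Mul(-552, Add(-386, Add(1, Rational(-38, 3)))) = Mul(-552, Add(-386, Rational(-35, 3))) = Mul(-552, Rational(-1193, 3)) = 219512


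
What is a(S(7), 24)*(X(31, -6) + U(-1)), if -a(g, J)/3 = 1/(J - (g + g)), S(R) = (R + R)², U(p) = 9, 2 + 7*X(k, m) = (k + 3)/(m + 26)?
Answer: 1881/25760 ≈ 0.073020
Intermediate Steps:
X(k, m) = -2/7 + (3 + k)/(7*(26 + m)) (X(k, m) = -2/7 + ((k + 3)/(m + 26))/7 = -2/7 + ((3 + k)/(26 + m))/7 = -2/7 + (3 + k)/(7*(26 + m)))
S(R) = 4*R² (S(R) = (2*R)² = 4*R²)
a(g, J) = -3/(J - 2*g) (a(g, J) = -3/(J - (g + g)) = -3/(J - 2*g))
a(S(7), 24)*(X(31, -6) + U(-1)) = (3/(-1*24 + 2*(4*7²)))*((-49 + 31 - 2*(-6))/(7*(26 - 6)) + 9) = (3/(-24 + 2*(4*49)))*((⅐)*(-49 + 31 + 12)/20 + 9) = (3/(-24 + 2*196))*((⅐)*(1/20)*(-6) + 9) = (3/(-24 + 392))*(-3/70 + 9) = (3/368)*(627/70) = 1881/25760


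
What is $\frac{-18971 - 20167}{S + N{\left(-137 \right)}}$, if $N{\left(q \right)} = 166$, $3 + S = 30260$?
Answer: $- \frac{13046}{10141} \approx -1.2865$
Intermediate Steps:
$S = 30257$ ($S = -3 + 30260 = 30257$)
$\frac{-18971 - 20167}{S + N{\left(-137 \right)}} = \frac{-18971 - 20167}{30257 + 166} = - \frac{39138}{30423} = \left(-39138\right) \frac{1}{30423} = - \frac{13046}{10141}$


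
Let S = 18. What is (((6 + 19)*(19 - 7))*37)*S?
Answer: 199800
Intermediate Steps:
(((6 + 19)*(19 - 7))*37)*S = (((6 + 19)*(19 - 7))*37)*18 = ((25*12)*37)*18 = (300*37)*18 = 11100*18 = 199800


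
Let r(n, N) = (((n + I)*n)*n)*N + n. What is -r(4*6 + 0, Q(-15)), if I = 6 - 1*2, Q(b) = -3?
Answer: 48360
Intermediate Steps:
I = 4 (I = 6 - 2 = 4)
r(n, N) = n + N*n²*(4 + n) (r(n, N) = (((n + 4)*n)*n)*N + n = (((4 + n)*n)*n)*N + n = ((n*(4 + n))*n)*N + n = (n²*(4 + n))*N + n = N*n²*(4 + n) + n = n + N*n²*(4 + n))
-r(4*6 + 0, Q(-15)) = -(4*6 + 0)*(1 - 3*(4*6 + 0)² + 4*(-3)*(4*6 + 0)) = -(24 + 0)*(1 - 3*(24 + 0)² + 4*(-3)*(24 + 0)) = -24*(1 - 3*24² + 4*(-3)*24) = -24*(1 - 3*576 - 288) = -24*(1 - 1728 - 288) = -24*(-2015) = -1*(-48360) = 48360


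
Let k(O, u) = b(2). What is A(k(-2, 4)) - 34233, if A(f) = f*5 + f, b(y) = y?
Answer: -34221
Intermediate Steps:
k(O, u) = 2
A(f) = 6*f (A(f) = 5*f + f = 6*f)
A(k(-2, 4)) - 34233 = 6*2 - 34233 = 12 - 34233 = -34221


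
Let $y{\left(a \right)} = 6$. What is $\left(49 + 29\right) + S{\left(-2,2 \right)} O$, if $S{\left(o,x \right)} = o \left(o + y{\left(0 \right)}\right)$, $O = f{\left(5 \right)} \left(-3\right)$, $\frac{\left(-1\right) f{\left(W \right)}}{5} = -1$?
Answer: $198$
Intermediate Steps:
$f{\left(W \right)} = 5$ ($f{\left(W \right)} = \left(-5\right) \left(-1\right) = 5$)
$O = -15$ ($O = 5 \left(-3\right) = -15$)
$S{\left(o,x \right)} = o \left(6 + o\right)$ ($S{\left(o,x \right)} = o \left(o + 6\right) = o \left(6 + o\right)$)
$\left(49 + 29\right) + S{\left(-2,2 \right)} O = \left(49 + 29\right) + - 2 \left(6 - 2\right) \left(-15\right) = 78 + \left(-2\right) 4 \left(-15\right) = 78 - -120 = 78 + 120 = 198$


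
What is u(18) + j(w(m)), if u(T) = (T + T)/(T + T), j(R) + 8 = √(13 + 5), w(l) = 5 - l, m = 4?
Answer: -7 + 3*√2 ≈ -2.7574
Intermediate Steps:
j(R) = -8 + 3*√2 (j(R) = -8 + √(13 + 5) = -8 + √18 = -8 + 3*√2)
u(T) = 1 (u(T) = (2*T)/((2*T)) = (2*T)*(1/(2*T)) = 1)
u(18) + j(w(m)) = 1 + (-8 + 3*√2) = -7 + 3*√2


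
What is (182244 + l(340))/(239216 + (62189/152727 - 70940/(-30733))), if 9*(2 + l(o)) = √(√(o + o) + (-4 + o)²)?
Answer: 855400007813622/1122834972577373 + 1564586297*√(112896 + 2*√170)/3368504917732119 ≈ 0.76198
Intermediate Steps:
l(o) = -2 + √((-4 + o)² + √2*√o)/9 (l(o) = -2 + √(√(o + o) + (-4 + o)²)/9 = -2 + √(√(2*o) + (-4 + o)²)/9 = -2 + √(√2*√o + (-4 + o)²)/9 = -2 + √((-4 + o)² + √2*√o)/9)
(182244 + l(340))/(239216 + (62189/152727 - 70940/(-30733))) = (182244 + (-2 + √((-4 + 340)² + √2*√340)/9))/(239216 + (62189/152727 - 70940/(-30733))) = (182244 + (-2 + √(336² + √2*(2*√85))/9))/(239216 + (62189*(1/152727) - 70940*(-1/30733))) = (182244 + (-2 + √(112896 + 2*√170)/9))/(239216 + (62189/152727 + 70940/30733)) = (182242 + √(112896 + 2*√170)/9)/(239216 + 12745707917/4693758891) = (182242 + √(112896 + 2*√170)/9)/(1122834972577373/4693758891) = (182242 + √(112896 + 2*√170)/9)*(4693758891/1122834972577373) = 855400007813622/1122834972577373 + 1564586297*√(112896 + 2*√170)/3368504917732119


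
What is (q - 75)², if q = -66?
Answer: 19881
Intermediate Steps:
(q - 75)² = (-66 - 75)² = (-141)² = 19881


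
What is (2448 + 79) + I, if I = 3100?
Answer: 5627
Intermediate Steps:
(2448 + 79) + I = (2448 + 79) + 3100 = 2527 + 3100 = 5627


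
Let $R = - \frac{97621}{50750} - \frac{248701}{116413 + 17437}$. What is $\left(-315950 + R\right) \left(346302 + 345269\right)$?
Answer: $- \frac{14842763013761191836}{67928875} \approx -2.185 \cdot 10^{11}$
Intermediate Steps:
$R = - \frac{256881466}{67928875}$ ($R = \left(-97621\right) \frac{1}{50750} - \frac{248701}{133850} = - \frac{97621}{50750} - \frac{248701}{133850} = - \frac{256881466}{67928875} \approx -3.7816$)
$\left(-315950 + R\right) \left(346302 + 345269\right) = \left(-315950 - \frac{256881466}{67928875}\right) \left(346302 + 345269\right) = \left(- \frac{21462384937716}{67928875}\right) 691571 = - \frac{14842763013761191836}{67928875}$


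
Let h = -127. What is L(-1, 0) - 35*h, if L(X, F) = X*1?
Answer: 4444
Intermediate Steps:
L(X, F) = X
L(-1, 0) - 35*h = -1 - 35*(-127) = -1 + 4445 = 4444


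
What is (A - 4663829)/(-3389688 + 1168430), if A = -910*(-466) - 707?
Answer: 2120238/1110629 ≈ 1.9090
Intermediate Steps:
A = 423353 (A = 424060 - 707 = 423353)
(A - 4663829)/(-3389688 + 1168430) = (423353 - 4663829)/(-3389688 + 1168430) = -4240476/(-2221258) = -4240476*(-1/2221258) = 2120238/1110629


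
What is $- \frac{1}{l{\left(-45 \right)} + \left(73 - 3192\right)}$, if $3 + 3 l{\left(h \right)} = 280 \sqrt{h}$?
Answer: $\frac{39}{126580} + \frac{7 i \sqrt{5}}{253160} \approx 0.00030811 + 6.1828 \cdot 10^{-5} i$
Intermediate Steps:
$l{\left(h \right)} = -1 + \frac{280 \sqrt{h}}{3}$
$- \frac{1}{l{\left(-45 \right)} + \left(73 - 3192\right)} = - \frac{1}{\left(-1 + \frac{280 \sqrt{-45}}{3}\right) + \left(73 - 3192\right)} = - \frac{1}{\left(-1 + \frac{280 \cdot 3 i \sqrt{5}}{3}\right) + \left(73 - 3192\right)} = - \frac{1}{\left(-1 + 280 i \sqrt{5}\right) - 3119} = - \frac{1}{-3120 + 280 i \sqrt{5}}$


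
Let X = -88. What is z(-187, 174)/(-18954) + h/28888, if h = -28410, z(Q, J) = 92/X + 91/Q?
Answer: -2097668141/2133136863 ≈ -0.98337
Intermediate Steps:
z(Q, J) = -23/22 + 91/Q (z(Q, J) = 92/(-88) + 91/Q = 92*(-1/88) + 91/Q = -23/22 + 91/Q)
z(-187, 174)/(-18954) + h/28888 = (-23/22 + 91/(-187))/(-18954) - 28410/28888 = (-23/22 + 91*(-1/187))*(-1/18954) - 28410*1/28888 = (-23/22 - 91/187)*(-1/18954) - 14205/14444 = -573/374*(-1/18954) - 14205/14444 = 191/2362932 - 14205/14444 = -2097668141/2133136863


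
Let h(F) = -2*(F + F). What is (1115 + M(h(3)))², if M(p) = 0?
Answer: 1243225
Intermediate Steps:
h(F) = -4*F
(1115 + M(h(3)))² = (1115 + 0)² = 1115² = 1243225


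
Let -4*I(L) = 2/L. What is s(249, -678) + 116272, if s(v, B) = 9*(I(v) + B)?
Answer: 18288217/166 ≈ 1.1017e+5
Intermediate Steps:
I(L) = -1/(2*L)
s(v, B) = 9*B - 9/(2*v) (s(v, B) = 9*(-1/(2*v) + B) = 9*(B - 1/(2*v)) = 9*B - 9/(2*v))
s(249, -678) + 116272 = (9*(-678) - 9/2/249) + 116272 = (-6102 - 9/2*1/249) + 116272 = (-6102 - 3/166) + 116272 = -1012935/166 + 116272 = 18288217/166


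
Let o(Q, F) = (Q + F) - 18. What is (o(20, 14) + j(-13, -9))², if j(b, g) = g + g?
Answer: 4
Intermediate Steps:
j(b, g) = 2*g
o(Q, F) = -18 + F + Q (o(Q, F) = (F + Q) - 18 = -18 + F + Q)
(o(20, 14) + j(-13, -9))² = ((-18 + 14 + 20) + 2*(-9))² = (16 - 18)² = (-2)² = 4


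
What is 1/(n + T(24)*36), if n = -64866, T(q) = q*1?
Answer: -1/64002 ≈ -1.5625e-5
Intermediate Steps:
T(q) = q
1/(n + T(24)*36) = 1/(-64866 + 24*36) = 1/(-64866 + 864) = 1/(-64002) = -1/64002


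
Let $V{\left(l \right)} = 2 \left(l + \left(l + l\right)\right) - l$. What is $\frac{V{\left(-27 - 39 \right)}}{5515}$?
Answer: $- \frac{66}{1103} \approx -0.059837$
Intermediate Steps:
$V{\left(l \right)} = 5 l$ ($V{\left(l \right)} = 2 \left(l + 2 l\right) - l = 2 \cdot 3 l - l = 6 l - l = 5 l$)
$\frac{V{\left(-27 - 39 \right)}}{5515} = \frac{5 \left(-27 - 39\right)}{5515} = 5 \left(-66\right) \frac{1}{5515} = \left(-330\right) \frac{1}{5515} = - \frac{66}{1103}$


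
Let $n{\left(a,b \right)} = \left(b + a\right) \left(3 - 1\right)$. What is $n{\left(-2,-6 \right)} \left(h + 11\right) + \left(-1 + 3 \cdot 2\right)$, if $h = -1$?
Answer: $-155$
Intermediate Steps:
$n{\left(a,b \right)} = 2 a + 2 b$ ($n{\left(a,b \right)} = \left(a + b\right) 2 = 2 a + 2 b$)
$n{\left(-2,-6 \right)} \left(h + 11\right) + \left(-1 + 3 \cdot 2\right) = \left(2 \left(-2\right) + 2 \left(-6\right)\right) \left(-1 + 11\right) + \left(-1 + 3 \cdot 2\right) = \left(-4 - 12\right) 10 + \left(-1 + 6\right) = \left(-16\right) 10 + 5 = -160 + 5 = -155$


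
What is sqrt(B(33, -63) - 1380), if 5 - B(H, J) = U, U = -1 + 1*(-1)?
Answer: I*sqrt(1373) ≈ 37.054*I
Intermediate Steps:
U = -2 (U = -1 - 1 = -2)
B(H, J) = 7 (B(H, J) = 5 - 1*(-2) = 5 + 2 = 7)
sqrt(B(33, -63) - 1380) = sqrt(7 - 1380) = sqrt(-1373) = I*sqrt(1373)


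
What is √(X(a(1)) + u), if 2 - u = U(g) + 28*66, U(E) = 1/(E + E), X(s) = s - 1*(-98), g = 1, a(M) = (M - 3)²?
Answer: I*√6978/2 ≈ 41.767*I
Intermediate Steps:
a(M) = (-3 + M)²
X(s) = 98 + s (X(s) = s + 98 = 98 + s)
U(E) = 1/(2*E)
u = -3693/2 (u = 2 - ((½)/1 + 28*66) = 2 - ((½)*1 + 1848) = 2 - (½ + 1848) = 2 - 1*3697/2 = 2 - 3697/2 = -3693/2 ≈ -1846.5)
√(X(a(1)) + u) = √((98 + (-3 + 1)²) - 3693/2) = √((98 + (-2)²) - 3693/2) = √((98 + 4) - 3693/2) = √(102 - 3693/2) = √(-3489/2) = I*√6978/2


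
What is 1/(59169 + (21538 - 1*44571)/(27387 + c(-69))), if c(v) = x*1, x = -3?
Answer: 27384/1620260863 ≈ 1.6901e-5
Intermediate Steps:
c(v) = -3 (c(v) = -3*1 = -3)
1/(59169 + (21538 - 1*44571)/(27387 + c(-69))) = 1/(59169 + (21538 - 1*44571)/(27387 - 3)) = 1/(59169 + (21538 - 44571)/27384) = 1/(59169 - 23033*1/27384) = 1/(59169 - 23033/27384) = 1/(1620260863/27384) = 27384/1620260863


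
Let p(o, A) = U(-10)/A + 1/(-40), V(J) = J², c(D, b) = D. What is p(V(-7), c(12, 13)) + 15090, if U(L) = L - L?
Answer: 603599/40 ≈ 15090.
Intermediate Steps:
U(L) = 0
p(o, A) = -1/40 (p(o, A) = 0/A + 1/(-40) = 0 + 1*(-1/40) = 0 - 1/40 = -1/40)
p(V(-7), c(12, 13)) + 15090 = -1/40 + 15090 = 603599/40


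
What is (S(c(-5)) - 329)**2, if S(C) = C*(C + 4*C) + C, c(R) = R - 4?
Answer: 4489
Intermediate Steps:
c(R) = -4 + R
S(C) = C + 5*C**2 (S(C) = C*(5*C) + C = 5*C**2 + C = C + 5*C**2)
(S(c(-5)) - 329)**2 = ((-4 - 5)*(1 + 5*(-4 - 5)) - 329)**2 = (-9*(1 + 5*(-9)) - 329)**2 = (-9*(1 - 45) - 329)**2 = (-9*(-44) - 329)**2 = (396 - 329)**2 = 67**2 = 4489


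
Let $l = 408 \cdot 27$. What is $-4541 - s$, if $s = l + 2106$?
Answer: $-17663$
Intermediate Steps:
$l = 11016$
$s = 13122$ ($s = 11016 + 2106 = 13122$)
$-4541 - s = -4541 - 13122 = -17663$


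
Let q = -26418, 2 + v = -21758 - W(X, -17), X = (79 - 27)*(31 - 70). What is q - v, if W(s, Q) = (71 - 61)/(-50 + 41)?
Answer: -41932/9 ≈ -4659.1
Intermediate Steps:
X = -2028 (X = 52*(-39) = -2028)
W(s, Q) = -10/9 (W(s, Q) = 10/(-9) = 10*(-⅑) = -10/9)
v = -195830/9 (v = -2 + (-21758 - 1*(-10/9)) = -2 + (-21758 + 10/9) = -2 - 195812/9 = -195830/9 ≈ -21759.)
q - v = -26418 - 1*(-195830/9) = -26418 + 195830/9 = -41932/9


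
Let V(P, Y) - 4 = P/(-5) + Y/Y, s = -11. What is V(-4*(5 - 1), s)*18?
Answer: 738/5 ≈ 147.60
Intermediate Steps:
V(P, Y) = 5 - P/5 (V(P, Y) = 4 + (P/(-5) + Y/Y) = 4 + (P*(-⅕) + 1) = 4 + (-P/5 + 1) = 4 + (1 - P/5) = 5 - P/5)
V(-4*(5 - 1), s)*18 = (5 - (-4)*(5 - 1)/5)*18 = (5 - (-4)*4/5)*18 = (5 - ⅕*(-16))*18 = (5 + 16/5)*18 = (41/5)*18 = 738/5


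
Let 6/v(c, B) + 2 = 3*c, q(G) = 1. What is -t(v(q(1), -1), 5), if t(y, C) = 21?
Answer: -21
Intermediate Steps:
v(c, B) = 6/(-2 + 3*c)
-t(v(q(1), -1), 5) = -1*21 = -21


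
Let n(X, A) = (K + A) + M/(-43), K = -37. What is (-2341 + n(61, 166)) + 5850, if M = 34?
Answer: 156400/43 ≈ 3637.2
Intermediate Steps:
n(X, A) = -1625/43 + A (n(X, A) = (-37 + A) + 34/(-43) = (-37 + A) + 34*(-1/43) = (-37 + A) - 34/43 = -1625/43 + A)
(-2341 + n(61, 166)) + 5850 = (-2341 + (-1625/43 + 166)) + 5850 = (-2341 + 5513/43) + 5850 = -95150/43 + 5850 = 156400/43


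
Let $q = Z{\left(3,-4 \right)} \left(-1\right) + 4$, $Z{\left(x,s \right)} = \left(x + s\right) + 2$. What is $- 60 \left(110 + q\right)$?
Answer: $-6780$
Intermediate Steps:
$Z{\left(x,s \right)} = 2 + s + x$ ($Z{\left(x,s \right)} = \left(s + x\right) + 2 = 2 + s + x$)
$q = 3$ ($q = \left(2 - 4 + 3\right) \left(-1\right) + 4 = 1 \left(-1\right) + 4 = -1 + 4 = 3$)
$- 60 \left(110 + q\right) = - 60 \left(110 + 3\right) = \left(-60\right) 113 = -6780$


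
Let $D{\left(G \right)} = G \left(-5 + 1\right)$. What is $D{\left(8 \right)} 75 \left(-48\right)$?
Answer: $115200$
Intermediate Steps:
$D{\left(G \right)} = - 4 G$ ($D{\left(G \right)} = G \left(-4\right) = - 4 G$)
$D{\left(8 \right)} 75 \left(-48\right) = \left(-4\right) 8 \cdot 75 \left(-48\right) = \left(-32\right) 75 \left(-48\right) = \left(-2400\right) \left(-48\right) = 115200$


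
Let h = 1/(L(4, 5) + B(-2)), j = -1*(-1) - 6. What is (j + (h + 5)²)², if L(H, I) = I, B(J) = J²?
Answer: 2927521/6561 ≈ 446.20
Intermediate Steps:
j = -5 (j = 1 - 6 = -5)
h = ⅑ (h = 1/(5 + (-2)²) = 1/(5 + 4) = 1/9 = ⅑ ≈ 0.11111)
(j + (h + 5)²)² = (-5 + (⅑ + 5)²)² = (-5 + (46/9)²)² = (-5 + 2116/81)² = (1711/81)² = 2927521/6561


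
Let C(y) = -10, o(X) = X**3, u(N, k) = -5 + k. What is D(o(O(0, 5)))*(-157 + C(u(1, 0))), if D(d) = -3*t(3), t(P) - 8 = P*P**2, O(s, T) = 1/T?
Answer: 17535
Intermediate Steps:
O(s, T) = 1/T
t(P) = 8 + P**3 (t(P) = 8 + P*P**2 = 8 + P**3)
D(d) = -105 (D(d) = -3*(8 + 3**3) = -3*(8 + 27) = -3*35 = -105)
D(o(O(0, 5)))*(-157 + C(u(1, 0))) = -105*(-157 - 10) = -105*(-167) = 17535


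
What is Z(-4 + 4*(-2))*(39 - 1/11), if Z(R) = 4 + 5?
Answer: 3852/11 ≈ 350.18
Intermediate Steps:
Z(R) = 9
Z(-4 + 4*(-2))*(39 - 1/11) = 9*(39 - 1/11) = 9*(428/11) = 3852/11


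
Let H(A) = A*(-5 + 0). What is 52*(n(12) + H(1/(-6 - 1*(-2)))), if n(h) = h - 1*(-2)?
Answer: 793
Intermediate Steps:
H(A) = -5*A (H(A) = A*(-5) = -5*A)
n(h) = 2 + h (n(h) = h + 2 = 2 + h)
52*(n(12) + H(1/(-6 - 1*(-2)))) = 52*((2 + 12) - 5/(-6 - 1*(-2))) = 52*(14 - 5/(-6 + 2)) = 52*(14 - 5/(-4)) = 52*(14 - 5*(-¼)) = 52*(14 + 5/4) = 52*(61/4) = 793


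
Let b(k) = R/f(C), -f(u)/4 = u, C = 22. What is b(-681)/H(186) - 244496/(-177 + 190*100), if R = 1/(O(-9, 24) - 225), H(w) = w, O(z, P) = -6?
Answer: -132063044735/10167130512 ≈ -12.989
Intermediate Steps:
f(u) = -4*u
R = -1/231 (R = 1/(-6 - 225) = 1/(-231) = -1/231 ≈ -0.0043290)
b(k) = 1/20328 (b(k) = -1/(231*((-4*22))) = -1/231/(-88) = -1/231*(-1/88) = 1/20328)
b(-681)/H(186) - 244496/(-177 + 190*100) = (1/20328)/186 - 244496/(-177 + 190*100) = (1/20328)*(1/186) - 244496/(-177 + 19000) = 1/3781008 - 244496/18823 = 1/3781008 - 244496*1/18823 = 1/3781008 - 34928/2689 = -132063044735/10167130512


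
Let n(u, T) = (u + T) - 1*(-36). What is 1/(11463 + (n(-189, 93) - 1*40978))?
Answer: -1/29575 ≈ -3.3812e-5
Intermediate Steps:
n(u, T) = 36 + T + u (n(u, T) = (T + u) + 36 = 36 + T + u)
1/(11463 + (n(-189, 93) - 1*40978)) = 1/(11463 + ((36 + 93 - 189) - 1*40978)) = 1/(11463 + (-60 - 40978)) = 1/(11463 - 41038) = 1/(-29575) = -1/29575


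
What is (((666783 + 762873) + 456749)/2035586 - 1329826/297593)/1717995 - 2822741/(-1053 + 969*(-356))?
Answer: 139889684025913086805243/17147949822643447560270 ≈ 8.1578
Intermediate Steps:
(((666783 + 762873) + 456749)/2035586 - 1329826/297593)/1717995 - 2822741/(-1053 + 969*(-356)) = ((1429656 + 456749)*(1/2035586) - 1329826*1/297593)*(1/1717995) - 2822741/(-1053 - 344964) = (1886405*(1/2035586) - 1329826/297593)*(1/1717995) - 2822741/(-346017) = (1886405/2035586 - 1329826/297593)*(1/1717995) - 2822741*(-1/346017) = -2145594264871/605776144498*1/1717995 + 2822741/346017 = -2145594264871/1040720387366841510 + 2822741/346017 = 139889684025913086805243/17147949822643447560270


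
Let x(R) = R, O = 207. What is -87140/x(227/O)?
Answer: -18037980/227 ≈ -79463.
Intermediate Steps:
-87140/x(227/O) = -87140/(227/207) = -87140/(227*(1/207)) = -87140/227/207 = -87140*207/227 = -18037980/227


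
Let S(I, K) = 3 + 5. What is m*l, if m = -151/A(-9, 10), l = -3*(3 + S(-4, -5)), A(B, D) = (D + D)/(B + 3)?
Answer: -14949/10 ≈ -1494.9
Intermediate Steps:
S(I, K) = 8
A(B, D) = 2*D/(3 + B) (A(B, D) = (2*D)/(3 + B) = 2*D/(3 + B))
l = -33 (l = -3*(3 + 8) = -3*11 = -33)
m = 453/10 (m = -151/(2*10/(3 - 9)) = -151/(2*10/(-6)) = -151/(2*10*(-⅙)) = -151/(-10/3) = -151*(-3/10) = 453/10 ≈ 45.300)
m*l = (453/10)*(-33) = -14949/10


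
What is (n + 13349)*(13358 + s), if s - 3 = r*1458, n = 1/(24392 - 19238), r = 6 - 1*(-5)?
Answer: 2022673161053/5154 ≈ 3.9245e+8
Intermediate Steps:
r = 11 (r = 6 + 5 = 11)
n = 1/5154 ≈ 0.00019402
s = 16041 (s = 3 + 11*1458 = 3 + 16038 = 16041)
(n + 13349)*(13358 + s) = (1/5154 + 13349)*(13358 + 16041) = (68800747/5154)*29399 = 2022673161053/5154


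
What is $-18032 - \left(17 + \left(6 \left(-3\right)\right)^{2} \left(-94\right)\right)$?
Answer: $12407$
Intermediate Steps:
$-18032 - \left(17 + \left(6 \left(-3\right)\right)^{2} \left(-94\right)\right) = -18032 - \left(17 + \left(-18\right)^{2} \left(-94\right)\right) = -18032 - \left(17 + 324 \left(-94\right)\right) = -18032 - \left(17 - 30456\right) = -18032 - -30439 = -18032 + 30439 = 12407$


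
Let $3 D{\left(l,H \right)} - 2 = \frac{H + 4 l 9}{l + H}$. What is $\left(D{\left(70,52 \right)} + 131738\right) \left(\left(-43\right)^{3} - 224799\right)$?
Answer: $- \frac{7336653943372}{183} \approx -4.0091 \cdot 10^{10}$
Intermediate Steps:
$D{\left(l,H \right)} = \frac{2}{3} + \frac{H + 36 l}{3 \left(H + l\right)}$ ($D{\left(l,H \right)} = \frac{2}{3} + \frac{\left(H + 4 l 9\right) \frac{1}{l + H}}{3} = \frac{2}{3} + \frac{\left(H + 36 l\right) \frac{1}{H + l}}{3} = \frac{2}{3} + \frac{\frac{1}{H + l} \left(H + 36 l\right)}{3} = \frac{2}{3} + \frac{H + 36 l}{3 \left(H + l\right)}$)
$\left(D{\left(70,52 \right)} + 131738\right) \left(\left(-43\right)^{3} - 224799\right) = \left(\frac{52 + \frac{38}{3} \cdot 70}{52 + 70} + 131738\right) \left(\left(-43\right)^{3} - 224799\right) = \left(\frac{52 + \frac{2660}{3}}{122} + 131738\right) \left(-79507 - 224799\right) = \left(\frac{1}{122} \cdot \frac{2816}{3} + 131738\right) \left(-304306\right) = \left(\frac{1408}{183} + 131738\right) \left(-304306\right) = \frac{24109462}{183} \left(-304306\right) = - \frac{7336653943372}{183}$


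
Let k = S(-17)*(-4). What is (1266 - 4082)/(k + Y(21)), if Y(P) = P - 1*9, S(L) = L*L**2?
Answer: -176/1229 ≈ -0.14321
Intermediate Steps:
S(L) = L**3
Y(P) = -9 + P (Y(P) = P - 9 = -9 + P)
k = 19652 (k = (-17)**3*(-4) = -4913*(-4) = 19652)
(1266 - 4082)/(k + Y(21)) = (1266 - 4082)/(19652 + (-9 + 21)) = -2816/(19652 + 12) = -2816/19664 = -2816*1/19664 = -176/1229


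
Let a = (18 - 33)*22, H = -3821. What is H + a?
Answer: -4151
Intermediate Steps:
a = -330 (a = -15*22 = -330)
H + a = -3821 - 330 = -4151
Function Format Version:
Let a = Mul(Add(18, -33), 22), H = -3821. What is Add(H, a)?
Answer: -4151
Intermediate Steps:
a = -330 (a = Mul(-15, 22) = -330)
Add(H, a) = Add(-3821, -330) = -4151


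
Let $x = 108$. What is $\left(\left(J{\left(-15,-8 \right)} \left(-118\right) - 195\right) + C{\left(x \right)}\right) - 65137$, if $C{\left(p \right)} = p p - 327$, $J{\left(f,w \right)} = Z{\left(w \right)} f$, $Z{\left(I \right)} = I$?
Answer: $-68155$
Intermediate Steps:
$J{\left(f,w \right)} = f w$ ($J{\left(f,w \right)} = w f = f w$)
$C{\left(p \right)} = -327 + p^{2}$ ($C{\left(p \right)} = p^{2} - 327 = -327 + p^{2}$)
$\left(\left(J{\left(-15,-8 \right)} \left(-118\right) - 195\right) + C{\left(x \right)}\right) - 65137 = \left(\left(\left(-15\right) \left(-8\right) \left(-118\right) - 195\right) - \left(327 - 108^{2}\right)\right) - 65137 = \left(\left(120 \left(-118\right) - 195\right) + \left(-327 + 11664\right)\right) - 65137 = \left(\left(-14160 - 195\right) + 11337\right) - 65137 = \left(-14355 + 11337\right) - 65137 = -3018 - 65137 = -68155$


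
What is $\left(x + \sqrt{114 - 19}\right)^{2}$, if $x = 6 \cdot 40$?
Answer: $\left(240 + \sqrt{95}\right)^{2} \approx 62373.0$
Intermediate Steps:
$x = 240$
$\left(x + \sqrt{114 - 19}\right)^{2} = \left(240 + \sqrt{114 - 19}\right)^{2} = \left(240 + \sqrt{95}\right)^{2}$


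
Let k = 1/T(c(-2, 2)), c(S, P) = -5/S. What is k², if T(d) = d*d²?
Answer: 64/15625 ≈ 0.0040960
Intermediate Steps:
T(d) = d³
k = 8/125 (k = 1/((-5/(-2))³) = 1/((-5*(-½))³) = 1/((5/2)³) = 1/(125/8) = 8/125 ≈ 0.064000)
k² = (8/125)² = 64/15625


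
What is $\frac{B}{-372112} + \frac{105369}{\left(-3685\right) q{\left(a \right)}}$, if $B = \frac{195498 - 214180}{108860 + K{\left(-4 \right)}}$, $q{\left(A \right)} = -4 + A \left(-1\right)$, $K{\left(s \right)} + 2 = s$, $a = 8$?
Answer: $\frac{16166912343743}{6784734841040} \approx 2.3828$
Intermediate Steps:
$K{\left(s \right)} = -2 + s$
$q{\left(A \right)} = -4 - A$
$B = - \frac{9341}{54427}$ ($B = \frac{195498 - 214180}{108860 - 6} = - \frac{18682}{108860 - 6} = - \frac{18682}{108854} = \left(-18682\right) \frac{1}{108854} = - \frac{9341}{54427} \approx -0.17162$)
$\frac{B}{-372112} + \frac{105369}{\left(-3685\right) q{\left(a \right)}} = - \frac{9341}{54427 \left(-372112\right)} + \frac{105369}{\left(-3685\right) \left(-4 - 8\right)} = \left(- \frac{9341}{54427}\right) \left(- \frac{1}{372112}\right) + \frac{105369}{\left(-3685\right) \left(-4 - 8\right)} = \frac{9341}{20252939824} + \frac{105369}{\left(-3685\right) \left(-12\right)} = \frac{9341}{20252939824} + \frac{105369}{44220} = \frac{9341}{20252939824} + 105369 \cdot \frac{1}{44220} = \frac{9341}{20252939824} + \frac{3193}{1340} = \frac{16166912343743}{6784734841040}$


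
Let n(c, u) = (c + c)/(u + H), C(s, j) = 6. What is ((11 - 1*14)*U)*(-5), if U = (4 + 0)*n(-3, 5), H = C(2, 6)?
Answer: -360/11 ≈ -32.727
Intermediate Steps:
H = 6
n(c, u) = 2*c/(6 + u) (n(c, u) = (c + c)/(u + 6) = (2*c)/(6 + u) = 2*c/(6 + u))
U = -24/11 (U = (4 + 0)*(2*(-3)/(6 + 5)) = 4*(2*(-3)/11) = 4*(2*(-3)*(1/11)) = 4*(-6/11) = -24/11 ≈ -2.1818)
((11 - 1*14)*U)*(-5) = ((11 - 1*14)*(-24/11))*(-5) = ((11 - 14)*(-24/11))*(-5) = -3*(-24/11)*(-5) = (72/11)*(-5) = -360/11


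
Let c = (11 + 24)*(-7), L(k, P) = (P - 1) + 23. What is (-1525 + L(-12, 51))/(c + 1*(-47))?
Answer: 363/73 ≈ 4.9726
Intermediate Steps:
L(k, P) = 22 + P (L(k, P) = (-1 + P) + 23 = 22 + P)
c = -245 (c = 35*(-7) = -245)
(-1525 + L(-12, 51))/(c + 1*(-47)) = (-1525 + (22 + 51))/(-245 + 1*(-47)) = (-1525 + 73)/(-245 - 47) = -1452/(-292) = -1452*(-1/292) = 363/73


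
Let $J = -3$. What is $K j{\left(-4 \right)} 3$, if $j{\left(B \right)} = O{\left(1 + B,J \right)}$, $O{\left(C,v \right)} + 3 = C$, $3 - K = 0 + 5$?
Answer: $36$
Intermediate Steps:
$K = -2$ ($K = 3 - \left(0 + 5\right) = 3 - 5 = -2$)
$O{\left(C,v \right)} = -3 + C$
$j{\left(B \right)} = -2 + B$ ($j{\left(B \right)} = -3 + \left(1 + B\right) = -2 + B$)
$K j{\left(-4 \right)} 3 = - 2 \left(-2 - 4\right) 3 = \left(-2\right) \left(-6\right) 3 = 12 \cdot 3 = 36$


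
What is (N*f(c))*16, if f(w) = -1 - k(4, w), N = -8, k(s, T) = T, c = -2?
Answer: -128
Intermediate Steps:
f(w) = -1 - w
(N*f(c))*16 = -8*(-1 - 1*(-2))*16 = -8*(-1 + 2)*16 = -8*1*16 = -8*16 = -128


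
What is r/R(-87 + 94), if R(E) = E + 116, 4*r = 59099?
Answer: 59099/492 ≈ 120.12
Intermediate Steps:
r = 59099/4 (r = (1/4)*59099 = 59099/4 ≈ 14775.)
R(E) = 116 + E
r/R(-87 + 94) = 59099/(4*(116 + (-87 + 94))) = 59099/(4*(116 + 7)) = (59099/4)/123 = (59099/4)*(1/123) = 59099/492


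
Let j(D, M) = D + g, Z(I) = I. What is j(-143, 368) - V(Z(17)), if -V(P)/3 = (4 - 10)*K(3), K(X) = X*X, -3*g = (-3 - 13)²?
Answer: -1171/3 ≈ -390.33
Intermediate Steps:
g = -256/3 (g = -(-3 - 13)²/3 = -⅓*(-16)² = -⅓*256 = -256/3 ≈ -85.333)
K(X) = X²
j(D, M) = -256/3 + D (j(D, M) = D - 256/3 = -256/3 + D)
V(P) = 162 (V(P) = -3*(4 - 10)*3² = -(-18)*9 = -3*(-54) = 162)
j(-143, 368) - V(Z(17)) = (-256/3 - 143) - 1*162 = -685/3 - 162 = -1171/3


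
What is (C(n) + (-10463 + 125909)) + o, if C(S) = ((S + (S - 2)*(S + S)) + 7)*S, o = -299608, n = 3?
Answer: -184114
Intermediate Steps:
C(S) = S*(7 + S + 2*S*(-2 + S)) (C(S) = ((S + (-2 + S)*(2*S)) + 7)*S = ((S + 2*S*(-2 + S)) + 7)*S = (7 + S + 2*S*(-2 + S))*S = S*(7 + S + 2*S*(-2 + S)))
(C(n) + (-10463 + 125909)) + o = (3*(7 - 3*3 + 2*3²) + (-10463 + 125909)) - 299608 = (3*(7 - 9 + 2*9) + 115446) - 299608 = (3*(7 - 9 + 18) + 115446) - 299608 = (3*16 + 115446) - 299608 = (48 + 115446) - 299608 = 115494 - 299608 = -184114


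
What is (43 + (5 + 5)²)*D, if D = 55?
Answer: 7865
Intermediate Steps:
(43 + (5 + 5)²)*D = (43 + (5 + 5)²)*55 = (43 + 10²)*55 = (43 + 100)*55 = 143*55 = 7865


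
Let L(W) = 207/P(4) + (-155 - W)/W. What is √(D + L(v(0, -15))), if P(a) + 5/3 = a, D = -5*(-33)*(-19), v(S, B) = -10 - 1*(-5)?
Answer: 3*I*√16422/7 ≈ 54.921*I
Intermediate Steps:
v(S, B) = -5 (v(S, B) = -10 + 5 = -5)
D = -3135 (D = 165*(-19) = -3135)
P(a) = -5/3 + a
L(W) = 621/7 + (-155 - W)/W (L(W) = 207/(-5/3 + 4) + (-155 - W)/W = 207/(7/3) + (-155 - W)/W = 207*(3/7) + (-155 - W)/W = 621/7 + (-155 - W)/W)
√(D + L(v(0, -15))) = √(-3135 + (614/7 - 155/(-5))) = √(-3135 + (614/7 - 155*(-⅕))) = √(-3135 + (614/7 + 31)) = √(-3135 + 831/7) = √(-21114/7) = 3*I*√16422/7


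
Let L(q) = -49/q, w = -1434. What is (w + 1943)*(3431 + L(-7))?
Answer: 1749942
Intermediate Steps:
(w + 1943)*(3431 + L(-7)) = (-1434 + 1943)*(3431 - 49/(-7)) = 509*(3431 - 49*(-⅐)) = 509*(3431 + 7) = 509*3438 = 1749942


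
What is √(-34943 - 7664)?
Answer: I*√42607 ≈ 206.41*I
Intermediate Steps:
√(-34943 - 7664) = √(-42607) = I*√42607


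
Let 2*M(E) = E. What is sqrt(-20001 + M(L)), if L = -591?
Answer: I*sqrt(81186)/2 ≈ 142.47*I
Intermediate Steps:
M(E) = E/2
sqrt(-20001 + M(L)) = sqrt(-20001 + (1/2)*(-591)) = sqrt(-20001 - 591/2) = sqrt(-40593/2) = I*sqrt(81186)/2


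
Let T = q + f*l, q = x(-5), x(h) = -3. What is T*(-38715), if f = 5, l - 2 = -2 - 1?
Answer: 309720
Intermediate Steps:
l = -1 (l = 2 + (-2 - 1) = 2 - 3 = -1)
q = -3
T = -8 (T = -3 + 5*(-1) = -3 - 5 = -8)
T*(-38715) = -8*(-38715) = 309720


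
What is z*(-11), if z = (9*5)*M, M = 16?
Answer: -7920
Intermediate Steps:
z = 720 (z = (9*5)*16 = 45*16 = 720)
z*(-11) = 720*(-11) = -7920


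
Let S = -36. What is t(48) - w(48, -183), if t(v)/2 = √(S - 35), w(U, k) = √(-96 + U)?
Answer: 2*I*(√71 - 2*√3) ≈ 9.9241*I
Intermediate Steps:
t(v) = 2*I*√71 (t(v) = 2*√(-36 - 35) = 2*√(-71) = 2*(I*√71) = 2*I*√71)
t(48) - w(48, -183) = 2*I*√71 - √(-96 + 48) = 2*I*√71 - √(-48) = 2*I*√71 - 4*I*√3 = -4*I*√3 + 2*I*√71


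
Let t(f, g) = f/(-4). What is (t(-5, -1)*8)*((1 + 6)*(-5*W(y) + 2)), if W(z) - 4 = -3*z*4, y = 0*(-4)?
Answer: -1260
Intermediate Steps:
t(f, g) = -f/4 (t(f, g) = f*(-¼) = -f/4)
y = 0
W(z) = 4 - 12*z (W(z) = 4 - 3*z*4 = 4 - 12*z)
(t(-5, -1)*8)*((1 + 6)*(-5*W(y) + 2)) = (-¼*(-5)*8)*((1 + 6)*(-5*(4 - 12*0) + 2)) = ((5/4)*8)*(7*(-5*(4 + 0) + 2)) = 10*(7*(-5*4 + 2)) = 10*(7*(-20 + 2)) = 10*(7*(-18)) = 10*(-126) = -1260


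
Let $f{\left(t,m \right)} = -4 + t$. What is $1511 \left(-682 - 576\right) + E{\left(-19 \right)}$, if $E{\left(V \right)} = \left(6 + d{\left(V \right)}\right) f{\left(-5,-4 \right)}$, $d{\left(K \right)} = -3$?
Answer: $-1900865$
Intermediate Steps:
$E{\left(V \right)} = -27$ ($E{\left(V \right)} = \left(6 - 3\right) \left(-4 - 5\right) = 3 \left(-9\right) = -27$)
$1511 \left(-682 - 576\right) + E{\left(-19 \right)} = 1511 \left(-682 - 576\right) - 27 = 1511 \left(-1258\right) - 27 = -1900838 - 27 = -1900865$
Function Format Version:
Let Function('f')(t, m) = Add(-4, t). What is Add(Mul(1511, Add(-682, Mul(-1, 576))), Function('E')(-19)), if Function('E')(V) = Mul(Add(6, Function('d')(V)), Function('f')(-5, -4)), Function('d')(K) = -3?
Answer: -1900865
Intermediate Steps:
Function('E')(V) = -27 (Function('E')(V) = Mul(Add(6, -3), Add(-4, -5)) = Mul(3, -9) = -27)
Add(Mul(1511, Add(-682, Mul(-1, 576))), Function('E')(-19)) = Add(Mul(1511, Add(-682, Mul(-1, 576))), -27) = Add(Mul(1511, Add(-682, -576)), -27) = Add(Mul(1511, -1258), -27) = Add(-1900838, -27) = -1900865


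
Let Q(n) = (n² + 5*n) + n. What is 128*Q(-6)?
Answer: 0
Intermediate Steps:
Q(n) = n² + 6*n
128*Q(-6) = 128*(-6*(6 - 6)) = 128*(-6*0) = 128*0 = 0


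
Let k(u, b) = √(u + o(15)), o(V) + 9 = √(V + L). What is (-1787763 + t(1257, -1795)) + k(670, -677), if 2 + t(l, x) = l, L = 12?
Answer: -1786508 + √(661 + 3*√3) ≈ -1.7865e+6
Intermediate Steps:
t(l, x) = -2 + l
o(V) = -9 + √(12 + V) (o(V) = -9 + √(V + 12) = -9 + √(12 + V))
k(u, b) = √(-9 + u + 3*√3) (k(u, b) = √(u + (-9 + √(12 + 15))) = √(u + (-9 + √27)) = √(u + (-9 + 3*√3)) = √(-9 + u + 3*√3))
(-1787763 + t(1257, -1795)) + k(670, -677) = (-1787763 + (-2 + 1257)) + √(-9 + 670 + 3*√3) = (-1787763 + 1255) + √(661 + 3*√3) = -1786508 + √(661 + 3*√3)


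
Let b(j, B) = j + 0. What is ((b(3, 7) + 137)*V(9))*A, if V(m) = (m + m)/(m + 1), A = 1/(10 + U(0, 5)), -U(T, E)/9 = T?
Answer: 126/5 ≈ 25.200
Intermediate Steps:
U(T, E) = -9*T
b(j, B) = j
A = 1/10 (A = 1/(10 - 9*0) = 1/(10 + 0) = 1/10 ≈ 0.10000)
V(m) = 2*m/(1 + m) (V(m) = (2*m)/(1 + m) = 2*m/(1 + m))
((b(3, 7) + 137)*V(9))*A = ((3 + 137)*(2*9/(1 + 9)))*(1/10) = (140*(2*9/10))*(1/10) = (140*(2*9*(1/10)))*(1/10) = (140*(9/5))*(1/10) = 252*(1/10) = 126/5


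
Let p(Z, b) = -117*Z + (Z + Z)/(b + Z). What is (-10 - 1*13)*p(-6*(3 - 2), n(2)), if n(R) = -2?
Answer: -32361/2 ≈ -16181.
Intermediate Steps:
p(Z, b) = -117*Z + 2*Z/(Z + b) (p(Z, b) = -117*Z + (2*Z)/(Z + b) = -117*Z + 2*Z/(Z + b))
(-10 - 1*13)*p(-6*(3 - 2), n(2)) = (-10 - 1*13)*((-6*(3 - 2))*(2 - (-702)*(3 - 2) - 117*(-2))/(-6*(3 - 2) - 2)) = (-10 - 13)*((-6*1)*(2 - (-702) + 234)/(-6*1 - 2)) = -(-138)*(2 - 117*(-6) + 234)/(-6 - 2) = -(-138)*(2 + 702 + 234)/(-8) = -(-138)*(-1)*938/8 = -23*1407/2 = -32361/2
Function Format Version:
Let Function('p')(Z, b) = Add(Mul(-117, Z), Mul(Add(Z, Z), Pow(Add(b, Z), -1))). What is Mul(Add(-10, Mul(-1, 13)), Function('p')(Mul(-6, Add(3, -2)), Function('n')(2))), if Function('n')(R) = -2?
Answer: Rational(-32361, 2) ≈ -16181.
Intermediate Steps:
Function('p')(Z, b) = Add(Mul(-117, Z), Mul(2, Z, Pow(Add(Z, b), -1))) (Function('p')(Z, b) = Add(Mul(-117, Z), Mul(Mul(2, Z), Pow(Add(Z, b), -1))) = Add(Mul(-117, Z), Mul(2, Z, Pow(Add(Z, b), -1))))
Mul(Add(-10, Mul(-1, 13)), Function('p')(Mul(-6, Add(3, -2)), Function('n')(2))) = Mul(Add(-10, Mul(-1, 13)), Mul(Mul(-6, Add(3, -2)), Pow(Add(Mul(-6, Add(3, -2)), -2), -1), Add(2, Mul(-117, Mul(-6, Add(3, -2))), Mul(-117, -2)))) = Mul(Add(-10, -13), Mul(Mul(-6, 1), Pow(Add(Mul(-6, 1), -2), -1), Add(2, Mul(-117, Mul(-6, 1)), 234))) = Mul(-23, Mul(-6, Pow(Add(-6, -2), -1), Add(2, Mul(-117, -6), 234))) = Mul(-23, Mul(-6, Pow(-8, -1), Add(2, 702, 234))) = Mul(-23, Mul(-6, Rational(-1, 8), 938)) = Mul(-23, Rational(1407, 2)) = Rational(-32361, 2)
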